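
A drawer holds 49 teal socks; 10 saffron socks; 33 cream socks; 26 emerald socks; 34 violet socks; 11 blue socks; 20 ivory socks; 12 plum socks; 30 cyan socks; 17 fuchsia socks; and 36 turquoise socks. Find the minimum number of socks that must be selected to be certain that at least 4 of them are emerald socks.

In the worst case for collecting emerald socks, every non-emerald sock comes out first.
There are 49 + 10 + 33 + 34 + 11 + 20 + 12 + 30 + 17 + 36 = 252 non-emerald socks altogether.
After those, each further sock must be emerald, so 252 + 4 = 256 draws guarantee 4 emerald socks.

256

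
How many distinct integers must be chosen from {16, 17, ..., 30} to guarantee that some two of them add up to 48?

10

Group the elements by complementary pair {x, 48−x}: {18,30}, {19,29}, {20,28}, …, giving 6 two-element pairs; the single value 24 (it cannot pair with itself since the integers are distinct); and 2 integers whose partner 48−x falls outside [16,30].
By pigeonhole, treating each of those 9 groups as a pigeonhole, one can pick one integer per group — 9 integers — with no two summing to 48.
The 10th integer lands in an occupied pair, forcing a sum of 48.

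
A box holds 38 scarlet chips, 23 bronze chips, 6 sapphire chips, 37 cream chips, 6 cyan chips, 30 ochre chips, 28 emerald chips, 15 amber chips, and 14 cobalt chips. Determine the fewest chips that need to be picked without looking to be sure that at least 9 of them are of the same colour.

An adversary could hand out at most 8 chips per colour (sapphire, cyan run out sooner): 8 + 8 + 6 + 8 + 6 + 8 + 8 + 8 + 8 = 68 chips and still no colour has 9.
By the pigeonhole principle, one more chip lands in a colour already at 8, so 69 draws are enough and 68 are not.

69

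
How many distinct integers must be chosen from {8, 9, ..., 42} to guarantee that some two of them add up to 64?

Group the elements by complementary pair {x, 64−x}: {22,42}, {23,41}, {24,40}, …, giving 10 two-element pairs, the single value 32 (it cannot pair with itself since the integers are distinct), and 14 integers whose partner 64−x falls outside [8,42].
By pigeonhole, treating each of those 25 groups as a pigeonhole, one can pick one integer per group — 25 integers — with no two summing to 64.
The 26th integer lands in an occupied pair, forcing a sum of 64.

26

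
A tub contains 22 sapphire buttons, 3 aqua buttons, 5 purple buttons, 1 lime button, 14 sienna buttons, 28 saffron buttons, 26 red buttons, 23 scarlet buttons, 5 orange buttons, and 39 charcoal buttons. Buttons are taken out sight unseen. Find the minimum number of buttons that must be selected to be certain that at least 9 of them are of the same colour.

By the pigeonhole principle, put each drawn button into a box by colour. The largest draw with every box below 9 takes min(count, 8) from each colour; colours with fewer than 8 contribute all they have.
Σ min(cᵢ, 8) = 8 + 3 + 5 + 1 + 8 + 8 + 8 + 8 + 5 + 8 = 62.
Draw number 62 + 1 = 63 must push one box to 9.

63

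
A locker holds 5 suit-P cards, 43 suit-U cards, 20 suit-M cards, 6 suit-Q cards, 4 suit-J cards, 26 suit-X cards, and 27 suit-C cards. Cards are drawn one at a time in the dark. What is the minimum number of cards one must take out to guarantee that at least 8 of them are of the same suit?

44

By the pigeonhole principle, put each drawn card into a box by suit. The largest draw with every box below 8 takes min(count, 7) from each suit; suits with fewer than 7 contribute all they have.
Σ min(cᵢ, 7) = 5 + 7 + 7 + 6 + 4 + 7 + 7 = 43.
Draw number 43 + 1 = 44 must push one box to 8.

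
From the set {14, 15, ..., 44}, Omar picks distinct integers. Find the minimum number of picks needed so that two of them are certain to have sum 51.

Two chosen integers sum to 51 exactly when both halves of some pair {x, 51−x} with 14 ≤ x ≤ 51−x ≤ 37 are chosen — 12 such pairs.
The remaining 7 elements (those with no distinct partner in range) can never complete a 51-sum, so the worst case takes all of them and one from each pair: 7 + 12 = 19.
By the pigeonhole principle, the 20th integer has to be the second member of some pair, so 19 + 1 = 20.

20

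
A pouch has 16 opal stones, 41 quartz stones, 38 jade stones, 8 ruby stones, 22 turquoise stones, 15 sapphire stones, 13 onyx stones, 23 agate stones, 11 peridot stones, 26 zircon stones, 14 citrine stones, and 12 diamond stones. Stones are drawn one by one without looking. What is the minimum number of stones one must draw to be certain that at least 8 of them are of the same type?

85

Pigeonhole: the 12 types are the holes; the stones drawn are the pigeons.
To avoid 8 of any one type, the worst case takes at most 7 of each type.
That gives 7 + 7 + 7 + 7 + 7 + 7 + 7 + 7 + 7 + 7 + 7 + 7 = 84 stones with no type reaching 8.
The next stone forces some type to 8, so 84 + 1 = 85.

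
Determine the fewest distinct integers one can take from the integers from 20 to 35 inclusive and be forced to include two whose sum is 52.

11

Group the elements by complementary pair {x, 52−x}: {20,32}, {21,31}, {22,30}, …, giving 6 two-element pairs; the single value 26 (it cannot pair with itself since the integers are distinct); and 3 integers whose partner 52−x falls outside [20,35].
By the pigeonhole principle, treating each of those 10 groups as a pigeonhole, one can pick one integer per group — 10 integers — with no two summing to 52.
The 11th integer lands in an occupied pair, forcing a sum of 52.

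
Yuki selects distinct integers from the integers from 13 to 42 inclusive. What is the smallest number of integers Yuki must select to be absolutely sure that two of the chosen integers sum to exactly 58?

A set avoiding the sum 58 can contain at most one of each pair {x, 58−x}, plus the 4 elements whose complement lies outside the range or equal to its own complement.
The integers 13, …, 29 (17 of them) are such a set: any two sum to at least 13+14 = 27 and at most 28+29 = 57 < 58.
Any 18th integer completes one of the 13 pairs, so 18 choices force a sum of 58.

18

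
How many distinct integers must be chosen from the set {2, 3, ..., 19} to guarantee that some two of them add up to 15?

13

Group the elements by complementary pair {x, 15−x}: {2,13}, {3,12}, {4,11}, …, giving 6 two-element pairs and 6 integers whose partner 15−x falls outside [2,19].
Treating each of those 12 groups as a pigeonhole, one can pick one integer per group — 12 integers — with no two summing to 15.
The 13th integer lands in an occupied pair, forcing a sum of 15.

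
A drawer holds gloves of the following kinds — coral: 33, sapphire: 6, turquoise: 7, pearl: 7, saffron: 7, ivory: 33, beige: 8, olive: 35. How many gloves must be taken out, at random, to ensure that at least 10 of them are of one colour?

63

Put each drawn glove into a box by colour. The largest draw with every box below 10 takes min(count, 9) from each colour; colours with fewer than 9 contribute all they have.
Σ min(cᵢ, 9) = 9 + 6 + 7 + 7 + 7 + 9 + 8 + 9 = 62.
Draw number 62 + 1 = 63 must push one box to 10.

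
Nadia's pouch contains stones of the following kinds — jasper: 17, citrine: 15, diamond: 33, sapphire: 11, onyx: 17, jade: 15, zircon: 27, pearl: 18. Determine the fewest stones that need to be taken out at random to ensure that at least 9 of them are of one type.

65

By the pigeonhole principle, the 8 types are the holes; the stones drawn are the pigeons.
To avoid 9 of any one type, the worst case takes at most 8 of each type.
That gives 8 + 8 + 8 + 8 + 8 + 8 + 8 + 8 = 64 stones with no type reaching 9.
The next stone forces some type to 9, so 64 + 1 = 65.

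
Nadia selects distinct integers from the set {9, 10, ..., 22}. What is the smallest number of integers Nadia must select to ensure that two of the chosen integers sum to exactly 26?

Two chosen integers sum to 26 exactly when both halves of some pair {x, 26−x} with 9 ≤ x ≤ 26−x ≤ 17 are chosen — 4 such pairs.
The remaining 6 elements (those with no distinct partner in range) can never complete a 26-sum, so the worst case takes all of them and one from each pair: 6 + 4 = 10.
The 11th integer has to be the second member of some pair, so 10 + 1 = 11.

11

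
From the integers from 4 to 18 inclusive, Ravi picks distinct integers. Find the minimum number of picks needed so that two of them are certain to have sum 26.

11

Group the elements by complementary pair {x, 26−x}: {8,18}, {9,17}, {10,16}, …, giving 5 two-element pairs, the single value 13 (it cannot pair with itself since the integers are distinct), and 4 integers whose partner 26−x falls outside [4,18].
Treating each of those 10 groups as a pigeonhole, one can pick one integer per group — 10 integers — with no two summing to 26.
The 11th integer lands in an occupied pair, forcing a sum of 26.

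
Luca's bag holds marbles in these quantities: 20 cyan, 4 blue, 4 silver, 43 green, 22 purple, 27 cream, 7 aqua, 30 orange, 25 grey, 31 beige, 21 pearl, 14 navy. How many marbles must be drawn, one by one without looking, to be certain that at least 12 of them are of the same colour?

An adversary could hand out at most 11 marbles per colour (blue, silver, aqua run out sooner): 11 + 4 + 4 + 11 + 11 + 11 + 7 + 11 + 11 + 11 + 11 + 11 = 114 marbles and still no colour has 12.
One more marble lands in a colour already at 11, so 115 draws are enough and 114 are not.

115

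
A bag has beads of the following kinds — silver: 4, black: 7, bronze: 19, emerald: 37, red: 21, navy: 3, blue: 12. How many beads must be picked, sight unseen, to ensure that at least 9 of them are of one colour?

The 7 colours are the holes; the beads drawn are the pigeons.
To avoid 9 of any one colour, the worst case takes at most 8 of each colour, or every bead of a colour that has fewer than 8.
That gives 4 + 7 + 8 + 8 + 8 + 3 + 8 = 46 beads with no colour reaching 9.
The next bead forces some colour to 9, so 46 + 1 = 47.

47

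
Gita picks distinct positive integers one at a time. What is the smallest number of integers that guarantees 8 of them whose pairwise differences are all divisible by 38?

267

Integers whose pairwise differences are multiples of 38 are exactly those sharing a remainder mod 38. The 38 residue classes mod 38 are the pigeonholes.
With 266 integers one could put 7 in each residue class and have no class reach 8.
The 267th integer pushes some class to 8, so 38·7 + 1 = 267.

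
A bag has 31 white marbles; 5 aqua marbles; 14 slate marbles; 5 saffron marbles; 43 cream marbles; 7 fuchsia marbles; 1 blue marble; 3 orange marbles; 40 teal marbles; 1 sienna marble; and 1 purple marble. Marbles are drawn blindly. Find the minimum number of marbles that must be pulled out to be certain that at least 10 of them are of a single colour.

60

An adversary could hand out at most 9 marbles per colour (7 colours run out sooner): 9 + 5 + 9 + 5 + 9 + 7 + 1 + 3 + 9 + 1 + 1 = 59 marbles and still no colour has 10.
By pigeonhole, one more marble lands in a colour already at 9, so 60 draws are enough and 59 are not.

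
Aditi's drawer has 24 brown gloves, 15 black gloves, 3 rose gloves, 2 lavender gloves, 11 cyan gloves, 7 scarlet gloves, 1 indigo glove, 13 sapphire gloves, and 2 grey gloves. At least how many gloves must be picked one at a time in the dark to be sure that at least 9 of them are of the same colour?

Pigeonhole: put each drawn glove into a box by colour. The largest draw with every box below 9 takes min(count, 8) from each colour; colours with fewer than 8 contribute all they have.
Σ min(cᵢ, 8) = 8 + 8 + 3 + 2 + 8 + 7 + 1 + 8 + 2 = 47.
Draw number 47 + 1 = 48 must push one box to 9.

48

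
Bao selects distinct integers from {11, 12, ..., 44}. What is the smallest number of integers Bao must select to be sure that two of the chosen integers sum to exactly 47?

22

Group the elements by complementary pair {x, 47−x}: {11,36}, {12,35}, {13,34}, …, giving 13 two-element pairs and 8 integers whose partner 47−x falls outside [11,44].
Treating each of those 21 groups as a pigeonhole, one can pick one integer per group — 21 integers — with no two summing to 47.
The 22nd integer lands in an occupied pair, forcing a sum of 47.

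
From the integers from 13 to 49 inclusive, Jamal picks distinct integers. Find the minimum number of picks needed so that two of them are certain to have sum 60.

Two chosen integers sum to 60 exactly when both halves of some pair {x, 60−x} with 13 ≤ x ≤ 60−x ≤ 47 are chosen — 17 such pairs.
The remaining 3 elements (those with no distinct partner in range) can never complete a 60-sum, so the worst case takes all of them and one from each pair: 3 + 17 = 20.
Pigeonhole: the 21st integer has to be the second member of some pair, so 20 + 1 = 21.

21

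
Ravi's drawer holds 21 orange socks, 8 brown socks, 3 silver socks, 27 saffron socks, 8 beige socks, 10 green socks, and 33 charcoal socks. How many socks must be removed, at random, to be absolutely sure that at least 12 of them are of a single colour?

By the pigeonhole principle, the 7 colours are the holes; the socks drawn are the pigeons.
To avoid 12 of any one colour, the worst case takes at most 11 of each colour, or every sock of a colour that has fewer than 11.
That gives 11 + 8 + 3 + 11 + 8 + 10 + 11 = 62 socks with no colour reaching 12.
The next sock forces some colour to 12, so 62 + 1 = 63.

63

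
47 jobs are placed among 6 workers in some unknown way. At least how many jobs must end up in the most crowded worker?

8

By pigeonhole, the 6 workers are the holes and the 47 jobs are the pigeons.
If every worker held at most 7 jobs, the total would be at most 6 × 7 = 42, which is less than 47.
So some worker holds at least ⌈47/6⌉ = 8 jobs.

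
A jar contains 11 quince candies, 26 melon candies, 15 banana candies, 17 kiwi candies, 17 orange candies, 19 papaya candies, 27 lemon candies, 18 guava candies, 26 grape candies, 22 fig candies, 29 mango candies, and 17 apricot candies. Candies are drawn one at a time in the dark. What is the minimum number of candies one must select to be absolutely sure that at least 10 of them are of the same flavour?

109

By pigeonhole, put each drawn candy into a box by flavour. The largest draw with every box below 10 takes min(count, 9) from each flavour.
Σ min(cᵢ, 9) = 9 + 9 + 9 + 9 + 9 + 9 + 9 + 9 + 9 + 9 + 9 + 9 = 108.
Draw number 108 + 1 = 109 must push one box to 10.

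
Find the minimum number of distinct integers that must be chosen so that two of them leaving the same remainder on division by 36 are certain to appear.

37

The 36 residue classes mod 36 are the pigeonholes.
With 36 integers one could put 1 in each residue class and have no class reach 2.
The 37th integer pushes some class to 2, so 36·1 + 1 = 37.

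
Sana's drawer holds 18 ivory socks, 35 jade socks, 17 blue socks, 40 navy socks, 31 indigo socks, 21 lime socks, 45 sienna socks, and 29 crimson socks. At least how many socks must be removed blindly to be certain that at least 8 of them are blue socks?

227

In the worst case for collecting blue socks, every non-blue sock comes out first.
There are 18 + 35 + 40 + 31 + 21 + 45 + 29 = 219 non-blue socks altogether.
After those, each further sock must be blue, so 219 + 8 = 227 draws guarantee 8 blue socks.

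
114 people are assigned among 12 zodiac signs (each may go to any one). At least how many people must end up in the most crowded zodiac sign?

10

The 12 zodiac signs are the holes and the 114 people are the pigeons.
If every zodiac sign held at most 9 people, the total would be at most 12 × 9 = 108, which is less than 114.
So some zodiac sign holds at least ⌈114/12⌉ = 10 people.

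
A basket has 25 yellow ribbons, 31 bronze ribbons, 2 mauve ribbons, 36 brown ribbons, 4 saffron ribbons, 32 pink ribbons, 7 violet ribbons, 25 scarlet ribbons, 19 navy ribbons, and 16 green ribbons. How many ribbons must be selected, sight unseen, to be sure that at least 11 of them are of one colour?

An adversary could hand out at most 10 ribbons per colour (mauve, saffron, violet run out sooner): 10 + 10 + 2 + 10 + 4 + 10 + 7 + 10 + 10 + 10 = 83 ribbons and still no colour has 11.
By pigeonhole, one more ribbon lands in a colour already at 10, so 84 draws are enough and 83 are not.

84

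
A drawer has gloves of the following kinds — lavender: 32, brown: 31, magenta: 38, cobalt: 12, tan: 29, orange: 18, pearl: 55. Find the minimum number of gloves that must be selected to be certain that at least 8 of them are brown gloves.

192

In the worst case for collecting brown gloves, every non-brown glove comes out first.
There are 32 + 38 + 12 + 29 + 18 + 55 = 184 non-brown gloves altogether.
After those, each further glove must be brown, so 184 + 8 = 192 draws guarantee 8 brown gloves.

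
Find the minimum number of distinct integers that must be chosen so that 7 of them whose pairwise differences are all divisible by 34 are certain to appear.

205

Integers whose pairwise differences are multiples of 34 are exactly those sharing a remainder mod 34. By the pigeonhole principle, the 34 residue classes mod 34 are the pigeonholes.
With 204 integers one could put 6 in each residue class and have no class reach 7.
The 205th integer pushes some class to 7, so 34·6 + 1 = 205.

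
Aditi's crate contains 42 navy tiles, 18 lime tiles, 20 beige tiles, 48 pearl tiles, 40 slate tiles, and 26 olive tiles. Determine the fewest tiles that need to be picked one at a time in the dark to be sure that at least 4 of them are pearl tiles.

150

In the worst case for collecting pearl tiles, every non-pearl tile comes out first.
There are 42 + 18 + 20 + 40 + 26 = 146 non-pearl tiles altogether.
After those, each further tile must be pearl, so 146 + 4 = 150 draws guarantee 4 pearl tiles.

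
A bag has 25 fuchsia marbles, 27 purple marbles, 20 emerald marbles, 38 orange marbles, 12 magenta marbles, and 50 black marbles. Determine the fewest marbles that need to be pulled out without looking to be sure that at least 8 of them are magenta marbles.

168

In the worst case for collecting magenta marbles, every non-magenta marble comes out first.
There are 25 + 27 + 20 + 38 + 50 = 160 non-magenta marbles altogether.
After those, each further marble must be magenta, so 160 + 8 = 168 draws guarantee 8 magenta marbles.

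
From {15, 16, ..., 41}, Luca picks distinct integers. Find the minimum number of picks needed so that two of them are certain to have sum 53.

Two chosen integers sum to 53 exactly when both halves of some pair {x, 53−x} with 15 ≤ x ≤ 53−x ≤ 38 are chosen — 12 such pairs.
The remaining 3 elements (those with no distinct partner in range) can never complete a 53-sum, so the worst case takes all of them and one from each pair: 3 + 12 = 15.
By pigeonhole, the 16th integer has to be the second member of some pair, so 15 + 1 = 16.

16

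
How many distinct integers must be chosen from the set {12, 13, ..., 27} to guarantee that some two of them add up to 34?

12

A set avoiding the sum 34 can contain at most one of each pair {x, 34−x}, plus the 6 elements whose complement lies outside the range or equal to its own complement.
The integers 17, …, 27 (11 of them) are such a set: any two sum to at least 17+18 = 35 > 34.
By pigeonhole, any 12th integer completes one of the 5 pairs, so 12 choices force a sum of 34.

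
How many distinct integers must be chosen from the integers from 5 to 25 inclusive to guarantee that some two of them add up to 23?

15

Two chosen integers sum to 23 exactly when both halves of some pair {x, 23−x} with 5 ≤ x ≤ 23−x ≤ 18 are chosen — 7 such pairs.
The remaining 7 elements (those with no distinct partner in range) can never complete a 23-sum, so the worst case takes all of them and one from each pair: 7 + 7 = 14.
The 15th integer has to be the second member of some pair, so 14 + 1 = 15.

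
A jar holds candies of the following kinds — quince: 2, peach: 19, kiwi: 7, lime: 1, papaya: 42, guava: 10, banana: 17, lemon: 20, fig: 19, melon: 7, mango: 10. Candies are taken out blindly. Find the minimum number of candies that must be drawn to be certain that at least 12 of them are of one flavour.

By the pigeonhole principle, put each drawn candy into a box by flavour. The largest draw with every box below 12 takes min(count, 11) from each flavour; flavours with fewer than 11 contribute all they have.
Σ min(cᵢ, 11) = 2 + 11 + 7 + 1 + 11 + 10 + 11 + 11 + 11 + 7 + 10 = 92.
Draw number 92 + 1 = 93 must push one box to 12.

93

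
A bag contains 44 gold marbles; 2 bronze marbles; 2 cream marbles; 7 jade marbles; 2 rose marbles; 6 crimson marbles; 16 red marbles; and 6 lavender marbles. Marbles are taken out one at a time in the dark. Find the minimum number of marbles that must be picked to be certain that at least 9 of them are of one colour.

The 8 colours are the holes; the marbles drawn are the pigeons.
To avoid 9 of any one colour, the worst case takes at most 8 of each colour, or every marble of a colour that has fewer than 8.
That gives 8 + 2 + 2 + 7 + 2 + 6 + 8 + 6 = 41 marbles with no colour reaching 9.
The next marble forces some colour to 9, so 41 + 1 = 42.

42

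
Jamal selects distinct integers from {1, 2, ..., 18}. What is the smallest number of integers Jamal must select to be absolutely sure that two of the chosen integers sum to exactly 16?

A set avoiding the sum 16 can contain at most one of each pair {x, 16−x}, plus the 4 elements whose complement lies outside the range or equal to its own complement.
The integers 8, …, 18 (11 of them) are such a set: any two sum to at least 8+9 = 17 > 16.
Any 12th integer completes one of the 7 pairs, so 12 choices force a sum of 16.

12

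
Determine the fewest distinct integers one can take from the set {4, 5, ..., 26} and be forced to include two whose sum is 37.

A set avoiding the sum 37 can contain at most one of each pair {x, 37−x}, plus the 7 elements whose complement lies outside the range.
The integers 4, …, 18 (15 of them) are such a set: any two sum to at least 4+5 = 9 and at most 17+18 = 35 < 37.
By the pigeonhole principle, any 16th integer completes one of the 8 pairs, so 16 choices force a sum of 37.

16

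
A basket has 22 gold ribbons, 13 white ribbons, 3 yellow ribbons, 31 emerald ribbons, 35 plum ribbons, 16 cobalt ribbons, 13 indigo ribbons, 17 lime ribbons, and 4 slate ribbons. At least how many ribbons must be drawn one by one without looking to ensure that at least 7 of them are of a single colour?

The 9 colours are the holes; the ribbons drawn are the pigeons.
To avoid 7 of any one colour, the worst case takes at most 6 of each colour, or every ribbon of a colour that has fewer than 6.
That gives 6 + 6 + 3 + 6 + 6 + 6 + 6 + 6 + 4 = 49 ribbons with no colour reaching 7.
The next ribbon forces some colour to 7, so 49 + 1 = 50.

50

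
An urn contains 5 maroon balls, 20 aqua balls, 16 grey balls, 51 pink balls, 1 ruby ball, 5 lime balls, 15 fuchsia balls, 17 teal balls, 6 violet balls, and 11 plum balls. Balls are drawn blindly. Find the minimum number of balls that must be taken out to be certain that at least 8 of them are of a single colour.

60

The 10 colours are the holes; the balls drawn are the pigeons.
To avoid 8 of any one colour, the worst case takes at most 7 of each colour, or every ball of a colour that has fewer than 7.
That gives 5 + 7 + 7 + 7 + 1 + 5 + 7 + 7 + 6 + 7 = 59 balls with no colour reaching 8.
The next ball forces some colour to 8, so 59 + 1 = 60.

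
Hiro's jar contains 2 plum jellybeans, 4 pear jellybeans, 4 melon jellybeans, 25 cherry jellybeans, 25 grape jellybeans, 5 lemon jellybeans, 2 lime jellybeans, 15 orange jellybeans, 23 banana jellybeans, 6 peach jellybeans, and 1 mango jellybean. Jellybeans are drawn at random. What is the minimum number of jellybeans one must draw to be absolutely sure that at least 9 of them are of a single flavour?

An adversary could hand out at most 8 jellybeans per flavour (7 flavours run out sooner): 2 + 4 + 4 + 8 + 8 + 5 + 2 + 8 + 8 + 6 + 1 = 56 jellybeans and still no flavour has 9.
By the pigeonhole principle, one more jellybean lands in a flavour already at 8, so 57 draws are enough and 56 are not.

57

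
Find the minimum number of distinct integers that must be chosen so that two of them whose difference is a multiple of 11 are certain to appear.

12

Integers whose pairwise differences are multiples of 11 are exactly those sharing a remainder mod 11. By pigeonhole, the 11 residue classes mod 11 are the pigeonholes.
With 11 integers one could put 1 in each residue class and have no class reach 2.
The 12th integer pushes some class to 2, so 11·1 + 1 = 12.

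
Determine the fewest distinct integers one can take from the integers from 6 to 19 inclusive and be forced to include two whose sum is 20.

11

A set avoiding the sum 20 can contain at most one of each pair {x, 20−x}, plus the 6 elements whose complement lies outside the range or equal to its own complement.
The integers 10, …, 19 (10 of them) are such a set: any two sum to at least 10+11 = 21 > 20.
Any 11th integer completes one of the 4 pairs, so 11 choices force a sum of 20.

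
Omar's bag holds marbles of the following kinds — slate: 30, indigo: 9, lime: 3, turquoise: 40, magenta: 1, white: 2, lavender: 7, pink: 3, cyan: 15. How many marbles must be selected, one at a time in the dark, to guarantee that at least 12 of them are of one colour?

An adversary could hand out at most 11 marbles per colour (6 colours run out sooner): 11 + 9 + 3 + 11 + 1 + 2 + 7 + 3 + 11 = 58 marbles and still no colour has 12.
One more marble lands in a colour already at 11, so 59 draws are enough and 58 are not.

59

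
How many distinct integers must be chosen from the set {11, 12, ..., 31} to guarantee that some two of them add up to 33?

16

Group the elements by complementary pair {x, 33−x}: {11,22}, {12,21}, {13,20}, …, giving 6 two-element pairs and 9 integers whose partner 33−x falls outside [11,31].
Treating each of those 15 groups as a pigeonhole, one can pick one integer per group — 15 integers — with no two summing to 33.
The 16th integer lands in an occupied pair, forcing a sum of 33.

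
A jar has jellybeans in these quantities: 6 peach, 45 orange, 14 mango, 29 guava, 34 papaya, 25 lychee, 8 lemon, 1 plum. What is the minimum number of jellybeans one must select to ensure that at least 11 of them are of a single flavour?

An adversary could hand out at most 10 jellybeans per flavour (peach, lemon, plum run out sooner): 6 + 10 + 10 + 10 + 10 + 10 + 8 + 1 = 65 jellybeans and still no flavour has 11.
By pigeonhole, one more jellybean lands in a flavour already at 10, so 66 draws are enough and 65 are not.

66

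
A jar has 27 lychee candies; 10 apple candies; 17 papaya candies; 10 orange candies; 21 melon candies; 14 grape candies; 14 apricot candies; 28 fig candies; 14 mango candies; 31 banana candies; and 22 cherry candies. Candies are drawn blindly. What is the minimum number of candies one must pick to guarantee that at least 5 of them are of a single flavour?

45

By pigeonhole, the 11 flavours are the holes; the candies drawn are the pigeons.
To avoid 5 of any one flavour, the worst case takes at most 4 of each flavour.
That gives 4 + 4 + 4 + 4 + 4 + 4 + 4 + 4 + 4 + 4 + 4 = 44 candies with no flavour reaching 5.
The next candy forces some flavour to 5, so 44 + 1 = 45.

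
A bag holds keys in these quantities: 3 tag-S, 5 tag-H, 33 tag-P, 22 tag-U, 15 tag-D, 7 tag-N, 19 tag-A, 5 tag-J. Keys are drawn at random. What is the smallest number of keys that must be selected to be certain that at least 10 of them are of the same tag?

57

Put each drawn key into a box by tag. The largest draw with every box below 10 takes min(count, 9) from each tag; tags with fewer than 9 contribute all they have.
Σ min(cᵢ, 9) = 3 + 5 + 9 + 9 + 9 + 7 + 9 + 5 = 56.
Draw number 56 + 1 = 57 must push one box to 10.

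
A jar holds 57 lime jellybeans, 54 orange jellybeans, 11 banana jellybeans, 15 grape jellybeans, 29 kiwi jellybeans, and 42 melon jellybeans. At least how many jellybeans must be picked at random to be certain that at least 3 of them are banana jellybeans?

In the worst case for collecting banana jellybeans, every non-banana jellybean comes out first.
There are 57 + 54 + 15 + 29 + 42 = 197 non-banana jellybeans altogether.
After those, each further jellybean must be banana, so 197 + 3 = 200 draws guarantee 3 banana jellybeans.

200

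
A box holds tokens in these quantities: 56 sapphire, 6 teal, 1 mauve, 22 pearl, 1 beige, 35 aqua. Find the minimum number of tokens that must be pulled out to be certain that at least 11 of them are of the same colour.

39

Pigeonhole: the 6 colours are the holes; the tokens drawn are the pigeons.
To avoid 11 of any one colour, the worst case takes at most 10 of each colour, or every token of a colour that has fewer than 10.
That gives 10 + 6 + 1 + 10 + 1 + 10 = 38 tokens with no colour reaching 11.
The next token forces some colour to 11, so 38 + 1 = 39.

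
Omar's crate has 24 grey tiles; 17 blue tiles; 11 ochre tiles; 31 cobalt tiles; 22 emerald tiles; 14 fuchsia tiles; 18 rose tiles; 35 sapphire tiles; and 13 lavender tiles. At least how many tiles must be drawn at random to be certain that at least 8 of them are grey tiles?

169

In the worst case for collecting grey tiles, every non-grey tile comes out first.
There are 17 + 11 + 31 + 22 + 14 + 18 + 35 + 13 = 161 non-grey tiles altogether.
After those, each further tile must be grey, so 161 + 8 = 169 draws guarantee 8 grey tiles.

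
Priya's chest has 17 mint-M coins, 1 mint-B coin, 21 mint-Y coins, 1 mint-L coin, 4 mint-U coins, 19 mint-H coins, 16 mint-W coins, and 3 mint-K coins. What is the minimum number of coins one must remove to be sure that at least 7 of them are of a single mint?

An adversary could hand out at most 6 coins per mint (4 mints run out sooner): 6 + 1 + 6 + 1 + 4 + 6 + 6 + 3 = 33 coins and still no mint has 7.
One more coin lands in a mint already at 6, so 34 draws are enough and 33 are not.

34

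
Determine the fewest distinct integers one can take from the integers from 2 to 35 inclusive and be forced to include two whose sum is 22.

A set avoiding the sum 22 can contain at most one of each pair {x, 22−x}, plus the 16 elements whose complement lies outside the range or equal to its own complement.
The integers 11, …, 35 (25 of them) are such a set: any two sum to at least 11+12 = 23 > 22.
Any 26th integer completes one of the 9 pairs, so 26 choices force a sum of 22.

26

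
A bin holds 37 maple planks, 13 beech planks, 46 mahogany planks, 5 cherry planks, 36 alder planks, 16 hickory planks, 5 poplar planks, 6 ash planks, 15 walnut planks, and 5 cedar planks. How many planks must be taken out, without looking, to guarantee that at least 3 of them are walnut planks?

In the worst case for collecting walnut planks, every non-walnut plank comes out first.
There are 37 + 13 + 46 + 5 + 36 + 16 + 5 + 6 + 5 = 169 non-walnut planks altogether.
After those, each further plank must be walnut, so 169 + 3 = 172 draws guarantee 3 walnut planks.

172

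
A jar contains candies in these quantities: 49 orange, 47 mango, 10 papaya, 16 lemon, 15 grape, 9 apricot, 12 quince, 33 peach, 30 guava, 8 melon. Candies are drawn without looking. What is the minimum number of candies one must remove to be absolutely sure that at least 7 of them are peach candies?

In the worst case for collecting peach candies, every non-peach candy comes out first.
There are 49 + 47 + 10 + 16 + 15 + 9 + 12 + 30 + 8 = 196 non-peach candies altogether.
After those, each further candy must be peach, so 196 + 7 = 203 draws guarantee 7 peach candies.

203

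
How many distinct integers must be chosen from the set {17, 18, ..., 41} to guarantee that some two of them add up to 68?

Group the elements by complementary pair {x, 68−x}: {27,41}, {28,40}, {29,39}, …, giving 7 two-element pairs; the single value 34 (it cannot pair with itself since the integers are distinct); and 10 integers whose partner 68−x falls outside [17,41].
Treating each of those 18 groups as a pigeonhole, one can pick one integer per group — 18 integers — with no two summing to 68.
The 19th integer lands in an occupied pair, forcing a sum of 68.

19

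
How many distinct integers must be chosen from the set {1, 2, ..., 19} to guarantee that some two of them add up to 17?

12

Two chosen integers sum to 17 exactly when both halves of some pair {x, 17−x} with 1 ≤ x ≤ 17−x ≤ 16 are chosen — 8 such pairs.
The remaining 3 elements (those with no distinct partner in range) can never complete a 17-sum, so the worst case takes all of them and one from each pair: 3 + 8 = 11.
The 12th integer has to be the second member of some pair, so 11 + 1 = 12.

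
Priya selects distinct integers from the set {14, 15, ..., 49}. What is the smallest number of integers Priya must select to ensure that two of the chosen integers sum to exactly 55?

23

A set avoiding the sum 55 can contain at most one of each pair {x, 55−x}, plus the 8 elements whose complement lies outside the range.
The integers 28, …, 49 (22 of them) are such a set: any two sum to at least 28+29 = 57 > 55.
Any 23rd integer completes one of the 14 pairs, so 23 choices force a sum of 55.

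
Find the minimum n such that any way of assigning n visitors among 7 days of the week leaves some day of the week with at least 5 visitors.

With 28 visitors one could put exactly 4 in each of the 7 days of the week, and no day of the week would reach 5.
Pigeonhole: one more visitor must land in a day of the week that already has 4, giving it 5.
So 7 × 4 + 1 = 29 visitors are required.

29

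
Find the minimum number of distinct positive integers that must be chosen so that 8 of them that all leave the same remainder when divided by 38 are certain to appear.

267

The 38 residue classes mod 38 are the pigeonholes.
With 266 integers one could put 7 in each residue class and have no class reach 8.
The 267th integer pushes some class to 8, so 38·7 + 1 = 267.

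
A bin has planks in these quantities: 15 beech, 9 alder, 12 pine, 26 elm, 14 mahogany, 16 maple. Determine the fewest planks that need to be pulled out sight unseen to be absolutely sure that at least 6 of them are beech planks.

In the worst case for collecting beech planks, every non-beech plank comes out first.
There are 9 + 12 + 26 + 14 + 16 = 77 non-beech planks altogether.
After those, each further plank must be beech, so 77 + 6 = 83 draws guarantee 6 beech planks.

83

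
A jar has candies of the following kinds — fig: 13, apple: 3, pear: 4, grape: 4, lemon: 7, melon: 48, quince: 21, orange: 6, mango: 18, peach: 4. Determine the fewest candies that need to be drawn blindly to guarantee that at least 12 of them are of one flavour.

An adversary could hand out at most 11 candies per flavour (6 flavours run out sooner): 11 + 3 + 4 + 4 + 7 + 11 + 11 + 6 + 11 + 4 = 72 candies and still no flavour has 12.
By the pigeonhole principle, one more candy lands in a flavour already at 11, so 73 draws are enough and 72 are not.

73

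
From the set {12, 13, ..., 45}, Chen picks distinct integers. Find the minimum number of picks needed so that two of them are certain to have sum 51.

A set avoiding the sum 51 can contain at most one of each pair {x, 51−x}, plus the 6 elements whose complement lies outside the range.
The integers 26, …, 45 (20 of them) are such a set: any two sum to at least 26+27 = 53 > 51.
By the pigeonhole principle, any 21st integer completes one of the 14 pairs, so 21 choices force a sum of 51.

21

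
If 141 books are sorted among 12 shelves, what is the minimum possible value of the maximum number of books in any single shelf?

By pigeonhole, the 12 shelves are the holes and the 141 books are the pigeons.
If every shelf held at most 11 books, the total would be at most 12 × 11 = 132, which is less than 141.
So some shelf holds at least ⌈141/12⌉ = 12 books.

12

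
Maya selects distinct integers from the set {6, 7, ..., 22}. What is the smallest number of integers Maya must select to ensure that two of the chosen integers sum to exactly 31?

Group the elements by complementary pair {x, 31−x}: {9,22}, {10,21}, {11,20}, …, giving 7 two-element pairs and 3 integers whose partner 31−x falls outside [6,22].
Pigeonhole: treating each of those 10 groups as a pigeonhole, one can pick one integer per group — 10 integers — with no two summing to 31.
The 11th integer lands in an occupied pair, forcing a sum of 31.

11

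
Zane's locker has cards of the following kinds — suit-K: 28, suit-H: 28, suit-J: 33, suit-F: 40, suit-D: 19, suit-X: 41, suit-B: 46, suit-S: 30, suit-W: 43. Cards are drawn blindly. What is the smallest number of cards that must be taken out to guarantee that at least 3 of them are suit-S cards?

In the worst case for collecting suit-S cards, every non-suit-S card comes out first.
There are 28 + 28 + 33 + 40 + 19 + 41 + 46 + 43 = 278 non-suit-S cards altogether.
After those, each further card must be suit-S, so 278 + 3 = 281 draws guarantee 3 suit-S cards.

281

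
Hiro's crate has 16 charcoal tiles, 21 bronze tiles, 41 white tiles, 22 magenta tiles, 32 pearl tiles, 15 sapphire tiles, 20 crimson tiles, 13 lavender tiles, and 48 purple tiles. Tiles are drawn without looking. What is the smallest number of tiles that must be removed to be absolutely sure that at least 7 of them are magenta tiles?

213

In the worst case for collecting magenta tiles, every non-magenta tile comes out first.
There are 16 + 21 + 41 + 32 + 15 + 20 + 13 + 48 = 206 non-magenta tiles altogether.
After those, each further tile must be magenta, so 206 + 7 = 213 draws guarantee 7 magenta tiles.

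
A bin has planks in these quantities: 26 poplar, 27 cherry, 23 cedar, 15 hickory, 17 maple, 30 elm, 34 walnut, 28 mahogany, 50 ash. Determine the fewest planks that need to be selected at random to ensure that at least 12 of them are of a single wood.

Put each drawn plank into a box by wood. The largest draw with every box below 12 takes min(count, 11) from each wood.
Σ min(cᵢ, 11) = 11 + 11 + 11 + 11 + 11 + 11 + 11 + 11 + 11 = 99.
Draw number 99 + 1 = 100 must push one box to 12.

100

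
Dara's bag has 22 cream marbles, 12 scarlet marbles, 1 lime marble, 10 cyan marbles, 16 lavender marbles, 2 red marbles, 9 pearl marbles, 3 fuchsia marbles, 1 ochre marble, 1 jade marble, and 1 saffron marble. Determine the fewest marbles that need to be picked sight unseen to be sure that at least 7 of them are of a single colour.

An adversary could hand out at most 6 marbles per colour (6 colours run out sooner): 6 + 6 + 1 + 6 + 6 + 2 + 6 + 3 + 1 + 1 + 1 = 39 marbles and still no colour has 7.
Pigeonhole: one more marble lands in a colour already at 6, so 40 draws are enough and 39 are not.

40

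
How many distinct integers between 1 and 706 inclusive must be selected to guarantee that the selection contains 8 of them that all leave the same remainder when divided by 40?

281

By the pigeonhole principle, the 40 residue classes mod 40 are the pigeonholes.
With 280 integers one could put 7 in each residue class and have no class reach 8.
The 281st integer pushes some class to 8, so 40·7 + 1 = 281.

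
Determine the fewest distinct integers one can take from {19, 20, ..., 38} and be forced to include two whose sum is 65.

Group the elements by complementary pair {x, 65−x}: {27,38}, {28,37}, {29,36}, …, giving 6 two-element pairs and 8 integers whose partner 65−x falls outside [19,38].
Treating each of those 14 groups as a pigeonhole, one can pick one integer per group — 14 integers — with no two summing to 65.
The 15th integer lands in an occupied pair, forcing a sum of 65.

15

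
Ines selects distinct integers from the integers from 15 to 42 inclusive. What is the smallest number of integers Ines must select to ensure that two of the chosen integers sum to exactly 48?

20

A set avoiding the sum 48 can contain at most one of each pair {x, 48−x}, plus the 10 elements whose complement lies outside the range or equal to its own complement.
The integers 24, …, 42 (19 of them) are such a set: any two sum to at least 24+25 = 49 > 48.
By pigeonhole, any 20th integer completes one of the 9 pairs, so 20 choices force a sum of 48.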